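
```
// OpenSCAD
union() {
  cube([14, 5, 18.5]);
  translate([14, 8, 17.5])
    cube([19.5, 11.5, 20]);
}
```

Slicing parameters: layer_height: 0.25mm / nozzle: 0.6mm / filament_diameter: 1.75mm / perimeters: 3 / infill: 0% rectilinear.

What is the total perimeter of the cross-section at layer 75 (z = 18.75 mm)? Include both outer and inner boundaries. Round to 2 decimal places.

62.00 mm

At z = 18.75 mm: the cube is not intersected at this z (z outside [0, 18.5]); the cube at (14, 8) (footprint 19.5×11.5) is included at this height (perimeter 62.00 mm); Combining (union): only the 19.5×11.5 cube at (14, 8) is present, so the union is just that shape — boundary = 62.00 mm. Overall, the cross-section is a single solid region. Total boundary length (outer) = 62.00 mm.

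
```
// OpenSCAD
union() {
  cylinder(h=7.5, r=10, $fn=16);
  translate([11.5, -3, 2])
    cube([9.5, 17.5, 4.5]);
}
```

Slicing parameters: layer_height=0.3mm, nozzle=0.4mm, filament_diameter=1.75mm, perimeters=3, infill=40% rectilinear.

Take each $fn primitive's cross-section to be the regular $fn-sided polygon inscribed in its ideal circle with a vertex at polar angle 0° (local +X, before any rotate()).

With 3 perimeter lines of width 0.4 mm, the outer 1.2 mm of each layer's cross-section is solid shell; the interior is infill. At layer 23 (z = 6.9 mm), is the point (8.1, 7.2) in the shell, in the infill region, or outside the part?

At z = 6.9 mm: the cylinder: section is a regular 16-gon, circumradius r=10; the cube at (11.5, -3) is absent (z outside [2, 6.5]); Combining (union): only the r=10 cylinder is present, so the union is just that shape — 1 connected region. Overall, the cross-section is a single solid region. The nearest boundary edge runs (9.24, 3.83)→(7.07, 7.07); distance from the point to it = 0.93 mm. The point is not inside any of the regions above, so it lies outside the cross-section (0.93 mm from the nearest boundary).

outside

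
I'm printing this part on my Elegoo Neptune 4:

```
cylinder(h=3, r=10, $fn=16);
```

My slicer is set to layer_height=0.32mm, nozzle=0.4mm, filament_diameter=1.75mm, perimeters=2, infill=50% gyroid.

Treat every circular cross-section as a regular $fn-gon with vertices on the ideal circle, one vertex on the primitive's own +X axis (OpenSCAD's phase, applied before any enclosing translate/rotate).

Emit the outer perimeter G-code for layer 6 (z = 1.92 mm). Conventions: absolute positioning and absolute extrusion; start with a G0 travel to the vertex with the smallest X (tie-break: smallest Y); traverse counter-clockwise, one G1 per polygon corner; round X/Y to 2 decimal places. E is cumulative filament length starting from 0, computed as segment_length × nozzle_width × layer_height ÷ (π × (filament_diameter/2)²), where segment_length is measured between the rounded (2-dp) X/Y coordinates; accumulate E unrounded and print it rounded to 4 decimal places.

At z = 1.92 mm: the cylinder: section is a regular 16-gon, circumradius r=10. The outline is a single polygon with 16 vertices. Extrusion per mm of travel: 0.4 × 0.32 / (π × 0.875²) = 0.053216. Accumulating E over each segment gives final E = 3.3225.

G0 X-10.00 Y0.00 Z1.92
G1 X-9.24 Y-3.83 E0.2078
G1 X-7.07 Y-7.07 E0.4153
G1 X-3.83 Y-9.24 E0.6228
G1 X0.00 Y-10.00 E0.8306
G1 X3.83 Y-9.24 E1.0384
G1 X7.07 Y-7.07 E1.2459
G1 X9.24 Y-3.83 E1.4535
G1 X10.00 Y0.00 E1.6612
G1 X9.24 Y3.83 E1.8690
G1 X7.07 Y7.07 E2.0766
G1 X3.83 Y9.24 E2.2841
G1 X0.00 Y10.00 E2.4919
G1 X-3.83 Y9.24 E2.6997
G1 X-7.07 Y7.07 E2.9072
G1 X-9.24 Y3.83 E3.1147
G1 X-10.00 Y0.00 E3.3225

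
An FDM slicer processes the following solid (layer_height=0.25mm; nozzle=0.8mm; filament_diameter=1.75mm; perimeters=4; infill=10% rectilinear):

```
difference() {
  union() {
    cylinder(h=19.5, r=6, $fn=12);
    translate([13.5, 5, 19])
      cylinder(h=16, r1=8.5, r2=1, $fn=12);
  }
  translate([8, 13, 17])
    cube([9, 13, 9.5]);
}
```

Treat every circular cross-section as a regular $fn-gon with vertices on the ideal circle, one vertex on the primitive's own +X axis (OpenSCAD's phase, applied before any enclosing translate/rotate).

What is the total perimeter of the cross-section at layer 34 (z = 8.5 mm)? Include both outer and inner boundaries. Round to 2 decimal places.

At z = 8.5 mm: the r=6 cylinder gives a regular 12-gon of circumradius 6 (constant along its height) (perimeter = 2·12·6.000·sin(180°/12) = 37.27 mm); the cone at (13.5, 5) does not reach this height (z outside [19, 35]); Combining (union): only the r=6 cylinder is present, so the union is just that shape — boundary = 37.27 mm; the cube at (8, 13) is not intersected at this z (z outside [17, 26.5]); Subtracting the remaining from the first: none of the subtracted shapes is present at this height, so that combined region is unchanged — boundary = 37.27 mm. Overall, the cross-section is a single solid region. Total boundary length (outer) = 37.27 mm.

37.27 mm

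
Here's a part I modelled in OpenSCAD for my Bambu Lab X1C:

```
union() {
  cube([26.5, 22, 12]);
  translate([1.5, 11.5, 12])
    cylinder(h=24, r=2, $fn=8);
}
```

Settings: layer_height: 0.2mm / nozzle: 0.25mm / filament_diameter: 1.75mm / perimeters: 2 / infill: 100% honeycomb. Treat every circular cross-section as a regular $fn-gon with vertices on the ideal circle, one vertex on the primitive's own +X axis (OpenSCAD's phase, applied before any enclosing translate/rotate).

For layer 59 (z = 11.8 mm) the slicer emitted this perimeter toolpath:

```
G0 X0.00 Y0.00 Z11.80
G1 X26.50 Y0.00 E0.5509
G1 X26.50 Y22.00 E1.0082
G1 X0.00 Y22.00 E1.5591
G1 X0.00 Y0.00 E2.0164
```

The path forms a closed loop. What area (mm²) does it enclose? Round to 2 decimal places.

Apply the shoelace formula to the sequence of (X, Y) vertices; enclosed area = 583.00 mm².

583.00 mm²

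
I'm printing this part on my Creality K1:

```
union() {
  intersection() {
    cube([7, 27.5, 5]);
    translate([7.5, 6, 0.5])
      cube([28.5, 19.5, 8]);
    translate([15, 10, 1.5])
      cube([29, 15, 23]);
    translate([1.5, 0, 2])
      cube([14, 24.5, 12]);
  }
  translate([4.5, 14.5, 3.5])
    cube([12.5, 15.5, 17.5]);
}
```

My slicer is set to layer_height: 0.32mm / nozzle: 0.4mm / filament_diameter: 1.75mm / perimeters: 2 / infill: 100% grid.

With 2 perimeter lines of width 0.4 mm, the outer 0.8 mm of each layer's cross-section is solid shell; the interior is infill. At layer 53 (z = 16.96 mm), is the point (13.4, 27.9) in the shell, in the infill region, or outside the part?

At z = 16.96 mm: the cube is not intersected at this z (z outside [0, 5]); the cube at (7.5, 6) is absent (z outside [0.5, 8.5]); the cube at (15, 10) is present — its section is the full 29×15 rectangle; the cube at (1.5, 0) does not reach this height (z outside [2, 14]); After intersecting: at least one operand is absent at this height, so nothing remains; the cube at (4.5, 14.5) (footprint 12.5×15.5) is included at this height; Taking the union: only the 12.5×15.5 cube at (4.5, 14.5) is present, so the union is just that shape — 1 connected region. Overall, the cross-section is a single solid region. The nearest boundary edge runs (17.00, 30.00)→(4.50, 30.00); distance from the point to it = 2.10 mm. The point is inside the cross-section and 2.10 mm from the nearest boundary — more than the 0.8 mm shell width (2 × 0.4), so it's in the infill interior.

infill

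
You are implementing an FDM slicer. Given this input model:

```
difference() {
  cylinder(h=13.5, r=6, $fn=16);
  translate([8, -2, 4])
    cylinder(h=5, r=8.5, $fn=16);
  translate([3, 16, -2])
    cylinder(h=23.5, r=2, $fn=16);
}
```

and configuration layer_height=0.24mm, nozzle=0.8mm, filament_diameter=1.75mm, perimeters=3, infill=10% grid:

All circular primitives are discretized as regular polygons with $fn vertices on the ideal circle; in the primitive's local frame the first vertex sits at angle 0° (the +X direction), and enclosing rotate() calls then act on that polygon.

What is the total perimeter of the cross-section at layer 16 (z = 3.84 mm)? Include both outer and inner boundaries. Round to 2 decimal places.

37.46 mm

At z = 3.84 mm: the cylinder: section is a regular 16-gon, circumradius r=6 (perimeter = 2·16·6.000·sin(180°/16) = 37.46 mm); the cylinder at (8, -2) is not intersected at this z (z outside [4, 9]); the cylinder at (3, 16): section is a regular 16-gon, circumradius r=2 (perimeter = 2·16·2.000·sin(180°/16) = 12.49 mm); Taking the first minus the rest: starting from the r=6 cylinder, the r=2 cylinder at (3, 16) misses the remaining region (no effect) — boundary = 37.46 mm. Overall, the cross-section is a single solid region. Total boundary length (outer) = 37.46 mm.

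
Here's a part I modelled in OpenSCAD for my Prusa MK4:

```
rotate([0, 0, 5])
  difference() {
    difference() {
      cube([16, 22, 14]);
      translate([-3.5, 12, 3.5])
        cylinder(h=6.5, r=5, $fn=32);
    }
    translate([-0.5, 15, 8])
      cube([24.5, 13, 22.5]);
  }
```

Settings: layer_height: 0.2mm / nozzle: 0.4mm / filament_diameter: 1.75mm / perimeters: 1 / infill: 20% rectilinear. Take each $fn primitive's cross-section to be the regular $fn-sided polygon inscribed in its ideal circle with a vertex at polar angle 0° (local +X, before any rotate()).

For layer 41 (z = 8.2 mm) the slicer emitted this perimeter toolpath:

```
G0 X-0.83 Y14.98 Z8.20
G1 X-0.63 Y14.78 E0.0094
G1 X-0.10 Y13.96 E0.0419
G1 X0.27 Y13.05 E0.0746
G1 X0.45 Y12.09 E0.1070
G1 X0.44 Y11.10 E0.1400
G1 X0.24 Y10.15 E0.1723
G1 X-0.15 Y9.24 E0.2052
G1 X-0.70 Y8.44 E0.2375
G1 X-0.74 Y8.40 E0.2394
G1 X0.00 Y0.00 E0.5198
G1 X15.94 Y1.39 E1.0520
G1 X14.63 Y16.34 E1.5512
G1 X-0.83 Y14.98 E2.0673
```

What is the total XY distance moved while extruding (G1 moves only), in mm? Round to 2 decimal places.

Sum the Euclidean lengths of each G1 segment: total = 62.16 mm.

62.16 mm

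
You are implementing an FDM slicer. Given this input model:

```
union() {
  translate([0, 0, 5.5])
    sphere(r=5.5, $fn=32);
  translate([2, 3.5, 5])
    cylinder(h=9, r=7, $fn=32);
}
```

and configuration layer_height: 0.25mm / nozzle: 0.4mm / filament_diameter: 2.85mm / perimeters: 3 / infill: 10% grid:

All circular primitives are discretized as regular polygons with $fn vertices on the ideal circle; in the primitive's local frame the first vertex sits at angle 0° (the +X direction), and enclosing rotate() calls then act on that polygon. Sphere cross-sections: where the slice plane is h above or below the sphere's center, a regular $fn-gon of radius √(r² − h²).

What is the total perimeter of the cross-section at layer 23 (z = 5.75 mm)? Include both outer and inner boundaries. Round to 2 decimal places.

47.94 mm

At z = 5.75 mm: the r=5.5 sphere contributes a regular 32-gon of circumradius √(5.5²−0.25²) = 5.494 (perimeter = 2·32·5.494·sin(180°/32) = 34.47 mm); the cylinder at (2, 3.5): section is a regular 32-gon, circumradius r=7 (perimeter = 2·32·7.000·sin(180°/32) = 43.91 mm); Combining (union): the regions partially overlap (shared area 70.58 mm²), so the edge portions inside another operand are dropped and the merged outline is re-measured after clipping — boundary = 47.94 mm. Overall, the cross-section is a single solid region. Total boundary length (outer) = 47.94 mm.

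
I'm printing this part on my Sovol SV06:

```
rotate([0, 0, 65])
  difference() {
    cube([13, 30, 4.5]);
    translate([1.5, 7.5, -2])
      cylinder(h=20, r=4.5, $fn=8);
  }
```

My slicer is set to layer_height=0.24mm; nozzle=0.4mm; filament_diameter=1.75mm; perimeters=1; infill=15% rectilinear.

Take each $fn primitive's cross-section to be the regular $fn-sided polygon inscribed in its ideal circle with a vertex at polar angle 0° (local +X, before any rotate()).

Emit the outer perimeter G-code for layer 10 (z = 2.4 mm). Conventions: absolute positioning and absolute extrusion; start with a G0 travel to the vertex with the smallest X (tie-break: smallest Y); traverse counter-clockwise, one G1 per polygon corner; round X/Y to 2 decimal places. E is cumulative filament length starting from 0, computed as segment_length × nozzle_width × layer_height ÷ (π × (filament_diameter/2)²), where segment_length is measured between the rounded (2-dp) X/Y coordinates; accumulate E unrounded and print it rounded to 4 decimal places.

At z = 2.4 mm: the cube is present — its section is the full 13×30 rectangle; the cylinder at (1.5, 7.5): section is a regular 8-gon, circumradius r=4.5; After the difference (first − rest): starting from the 13×30 cube, the r=4.5 cylinder at (1.5, 7.5) partially overlaps it — only the 41.21 mm² overlap (of its 57.28 mm²) is removed, clipping the outline — 1 connected region; (whole slice rotated 65° about Z — lengths, areas and connectivity unchanged). The outline is a single polygon with 11 vertices. Extrusion per mm of travel: 0.4 × 0.24 / (π × 0.875²) = 0.039912. Accumulating E over each segment gives final E = 3.8023.

G0 X-27.19 Y12.68 Z2.40
G1 X-10.31 Y4.81 E0.7433
G1 X-10.24 Y6.43 E0.8081
G1 X-7.70 Y8.76 E0.9456
G1 X-4.26 Y8.61 E1.0831
G1 X-1.93 Y6.07 E1.2206
G1 X-2.08 Y2.63 E1.3581
G1 X-3.28 Y1.53 E1.4230
G1 X0.00 Y0.00 E1.5675
G1 X5.49 Y11.78 E2.0862
G1 X-21.70 Y24.46 E3.2836
G1 X-27.19 Y12.68 E3.8023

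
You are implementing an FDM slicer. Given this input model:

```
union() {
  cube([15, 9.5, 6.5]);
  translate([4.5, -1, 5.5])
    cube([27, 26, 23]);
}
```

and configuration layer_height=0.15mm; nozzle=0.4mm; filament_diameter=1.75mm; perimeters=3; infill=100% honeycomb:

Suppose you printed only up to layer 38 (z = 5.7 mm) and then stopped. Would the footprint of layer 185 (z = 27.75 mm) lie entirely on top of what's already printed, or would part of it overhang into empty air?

entirely on top

Compare the two slices. At z = 5.7: the cube (footprint 15×9.5) is included at this height (area 142.50 mm²); the cube at (4.5, -1) (footprint 27×26) is included at this height (area 702.00 mm²); Combining (union): the regions partially overlap — summed areas 844.50 mm² minus the doubly-counted overlap 99.75 mm² gives 744.75 mm² — area = 744.75 mm². At z = 27.75: the cube is absent (z outside [0, 6.5]); the cube at (4.5, -1) (footprint 27×26) is included at this height (area 702.00 mm²); Combining (union): only the 27×26 cube at (4.5, -1) is present, so the union is just that shape — area = 702.00 mm². Checking containment: the cross-section at z = 27.75 is a subset of the cross-section at z = 5.7.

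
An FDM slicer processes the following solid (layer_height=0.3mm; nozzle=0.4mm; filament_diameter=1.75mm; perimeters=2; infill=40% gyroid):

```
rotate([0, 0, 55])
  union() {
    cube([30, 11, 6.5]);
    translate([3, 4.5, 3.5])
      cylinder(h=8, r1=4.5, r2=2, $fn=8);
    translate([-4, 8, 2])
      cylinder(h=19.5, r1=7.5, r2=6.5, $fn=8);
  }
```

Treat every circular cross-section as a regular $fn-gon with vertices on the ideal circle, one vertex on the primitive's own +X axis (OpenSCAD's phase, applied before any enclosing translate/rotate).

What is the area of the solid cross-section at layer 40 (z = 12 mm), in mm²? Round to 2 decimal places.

138.09 mm²

At z = 12 mm: the cube is not intersected at this z (z outside [0, 6.5]); the cone at (3, 4.5) is not intersected at this z (z outside [3.5, 11.5]); the cone at (-4, 8) (r1=7.5→r2=6.5) has section circumradius 6.987 here — a regular 8-gon (area = (8/2)·6.987²·sin(360°/8) = 138.09 mm²); Taking the union: only the cone at (-4, 8) is present, so the union is just that shape — area = 138.09 mm²; (whole slice rotated 55° about Z — lengths, areas and connectivity unchanged). Overall, the cross-section is a single solid region. Net area = 138.09 mm².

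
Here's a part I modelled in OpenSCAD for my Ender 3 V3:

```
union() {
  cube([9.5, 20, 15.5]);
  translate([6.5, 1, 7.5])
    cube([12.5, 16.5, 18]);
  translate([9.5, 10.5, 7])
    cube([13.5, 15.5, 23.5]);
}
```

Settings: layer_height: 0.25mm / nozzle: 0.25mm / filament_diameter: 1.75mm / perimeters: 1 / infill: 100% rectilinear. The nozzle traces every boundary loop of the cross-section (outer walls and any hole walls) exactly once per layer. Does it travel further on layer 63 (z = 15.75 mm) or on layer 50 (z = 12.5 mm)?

Layer 63 (z = 15.75): the cube is not intersected at this z (z outside [0, 15.5]); the cube at (6.5, 1) is present — its section is the full 12.5×16.5 rectangle (perimeter 58.00 mm); the 13.5×15.5 cube at (9.5, 10.5) contributes its full rectangle (perimeter 58.00 mm); Combining (union): the regions partially overlap (shared area 66.50 mm²), so the edge portions inside another operand are dropped and the merged outline is re-measured after clipping — boundary = 83.00 mm. So its perimeter = 83.00 mm. Layer 50 (z = 12.5): the cube (footprint 9.5×20) is included at this height (perimeter 59.00 mm); the 12.5×16.5 cube at (6.5, 1) contributes its full rectangle (perimeter 58.00 mm); the cube at (9.5, 10.5) is present — its section is the full 13.5×15.5 rectangle (perimeter 58.00 mm); Taking the union: the regions partially overlap (shared area 116.00 mm²), so the edge portions inside another operand are dropped and the merged outline is re-measured after clipping — boundary = 98.00 mm. So its perimeter = 98.00 mm. Layer 50 is larger (98.00 vs 83.00 mm).

layer 50 (z = 12.5 mm)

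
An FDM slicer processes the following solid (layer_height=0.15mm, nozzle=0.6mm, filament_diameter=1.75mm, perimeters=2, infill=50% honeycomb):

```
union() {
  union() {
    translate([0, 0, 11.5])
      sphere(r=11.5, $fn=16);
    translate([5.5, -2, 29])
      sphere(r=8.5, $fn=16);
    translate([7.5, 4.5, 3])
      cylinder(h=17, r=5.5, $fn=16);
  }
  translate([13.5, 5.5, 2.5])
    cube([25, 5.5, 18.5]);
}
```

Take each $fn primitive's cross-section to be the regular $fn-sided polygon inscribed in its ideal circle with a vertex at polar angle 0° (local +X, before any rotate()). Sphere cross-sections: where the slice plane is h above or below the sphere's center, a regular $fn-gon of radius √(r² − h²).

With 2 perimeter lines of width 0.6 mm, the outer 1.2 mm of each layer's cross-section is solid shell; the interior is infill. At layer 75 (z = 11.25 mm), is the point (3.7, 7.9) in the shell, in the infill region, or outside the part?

At z = 11.25 mm: the r=11.5 sphere slices to a regular 16-gon of circumradius 11.497 (√(r²−h²) with h=0.25 from center); the sphere at (5.5, -2) is absent (|z−center|=17.750 > r=8.5); the cylinder at (7.5, 4.5): section is a regular 16-gon, circumradius r=5.5; Combining (union): the regions partially overlap (shared area 69.49 mm²), so overlapping operands fuse into one piece — 1 connected region; the cube at (13.5, 5.5) (footprint 25×5.5) is included at this height; Taking the union: the 2 present regions are separate (no shared area or edge), so areas and boundary lengths simply add and each stays a separate island — 2 connected regions. Overall, the cross-section has 2 separate islands. The nearest boundary edge runs (4.40, 10.62)→(5.83, 9.67); distance from the point to it = 2.65 mm. (Shell/infill is judged within the island containing the point — the largest one.) The point is inside the cross-section and 2.65 mm from the nearest boundary — more than the 1.2 mm shell width (2 × 0.6), so it's in the infill interior.

infill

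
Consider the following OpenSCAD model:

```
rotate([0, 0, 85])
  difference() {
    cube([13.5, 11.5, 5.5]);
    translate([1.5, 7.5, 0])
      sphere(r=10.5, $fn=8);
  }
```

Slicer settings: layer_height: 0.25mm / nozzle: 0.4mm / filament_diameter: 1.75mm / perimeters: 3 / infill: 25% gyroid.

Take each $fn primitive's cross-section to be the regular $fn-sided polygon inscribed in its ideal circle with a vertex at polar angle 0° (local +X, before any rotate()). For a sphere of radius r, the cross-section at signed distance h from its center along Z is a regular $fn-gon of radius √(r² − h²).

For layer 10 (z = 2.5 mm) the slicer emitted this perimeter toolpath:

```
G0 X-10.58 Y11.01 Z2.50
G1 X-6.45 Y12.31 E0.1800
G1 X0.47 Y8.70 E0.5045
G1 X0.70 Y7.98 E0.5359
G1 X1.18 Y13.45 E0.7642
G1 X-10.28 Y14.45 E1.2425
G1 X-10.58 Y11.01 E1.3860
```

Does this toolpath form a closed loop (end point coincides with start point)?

yes

Start point (G0): (-10.58, 11.01). End point (last G1): the path returns to the start — closed.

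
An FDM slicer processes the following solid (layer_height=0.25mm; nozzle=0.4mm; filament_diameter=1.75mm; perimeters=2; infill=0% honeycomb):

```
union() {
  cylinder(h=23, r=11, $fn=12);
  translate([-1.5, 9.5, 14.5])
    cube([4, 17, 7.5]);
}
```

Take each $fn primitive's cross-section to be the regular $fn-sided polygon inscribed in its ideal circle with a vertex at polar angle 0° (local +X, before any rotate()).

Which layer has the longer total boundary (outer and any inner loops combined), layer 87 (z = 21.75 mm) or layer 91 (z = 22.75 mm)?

Layer 87 (z = 21.75): the cylinder: section is a regular 12-gon, circumradius r=11 (perimeter = 2·12·11.000·sin(180°/12) = 68.33 mm); the cube at (-1.5, 9.5) is present — its section is the full 4×17 rectangle (perimeter 42.00 mm); Merging all regions: the regions partially overlap (shared area 4.86 mm²), so the edge portions inside another operand are dropped and the merged outline is re-measured after clipping — boundary = 100.26 mm. So its perimeter = 100.26 mm. Layer 91 (z = 22.75): the r=11 cylinder contributes a regular 12-gon of circumradius 11 (perimeter = 2·12·11.000·sin(180°/12) = 68.33 mm); the cube at (-1.5, 9.5) is not intersected at this z (z outside [14.5, 22]); Combining (union): only the r=11 cylinder is present, so the union is just that shape — boundary = 68.33 mm. So its perimeter = 68.33 mm. Layer 87 is larger (100.26 vs 68.33 mm).

layer 87 (z = 21.75 mm)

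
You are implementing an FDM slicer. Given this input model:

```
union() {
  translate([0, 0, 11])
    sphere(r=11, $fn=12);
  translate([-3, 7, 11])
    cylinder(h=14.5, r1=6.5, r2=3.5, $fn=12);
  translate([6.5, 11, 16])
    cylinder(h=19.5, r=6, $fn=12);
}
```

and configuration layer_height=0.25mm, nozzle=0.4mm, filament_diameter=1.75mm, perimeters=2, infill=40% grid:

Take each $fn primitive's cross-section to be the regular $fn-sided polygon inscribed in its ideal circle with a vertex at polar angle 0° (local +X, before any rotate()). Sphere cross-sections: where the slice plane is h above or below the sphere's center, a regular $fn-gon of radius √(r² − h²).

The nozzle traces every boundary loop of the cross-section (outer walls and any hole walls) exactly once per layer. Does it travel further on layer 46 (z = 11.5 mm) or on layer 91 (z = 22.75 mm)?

layer 46 (z = 11.5 mm)

Layer 46 (z = 11.5): the r=11 sphere contributes a regular 12-gon of circumradius √(11²−0.5²) = 10.989 (perimeter = 2·12·10.989·sin(180°/12) = 68.26 mm); the cone at (-3, 7): at t=0.034 of its height the radius interpolates to r₁+(r₂−r₁)t = 6.397, giving a regular 12-gon of that circumradius (perimeter = 2·12·6.397·sin(180°/12) = 39.73 mm); the cylinder at (6.5, 11) is absent (z outside [16, 35.5]); Combining (union): the regions partially overlap (shared area 92.28 mm²), so the edge portions inside another operand are dropped and the merged outline is re-measured after clipping — boundary = 72.47 mm. So its perimeter = 72.47 mm. Layer 91 (z = 22.75): the sphere is absent (|z−center|=11.750 > r=11); the cone at (-3, 7): at t=0.810 of its height the radius interpolates to r₁+(r₂−r₁)t = 4.069, giving a regular 12-gon of that circumradius (perimeter = 2·12·4.069·sin(180°/12) = 25.28 mm); the r=6 cylinder at (6.5, 11) gives a regular 12-gon of circumradius 6 (constant along its height) (perimeter = 2·12·6.000·sin(180°/12) = 37.27 mm); Combining (union): the 2 present regions are separate (no shared area or edge), so areas and boundary lengths simply add and each stays a separate island — boundary = 62.54 mm. So its perimeter = 62.54 mm. Layer 46 is larger (72.47 vs 62.54 mm).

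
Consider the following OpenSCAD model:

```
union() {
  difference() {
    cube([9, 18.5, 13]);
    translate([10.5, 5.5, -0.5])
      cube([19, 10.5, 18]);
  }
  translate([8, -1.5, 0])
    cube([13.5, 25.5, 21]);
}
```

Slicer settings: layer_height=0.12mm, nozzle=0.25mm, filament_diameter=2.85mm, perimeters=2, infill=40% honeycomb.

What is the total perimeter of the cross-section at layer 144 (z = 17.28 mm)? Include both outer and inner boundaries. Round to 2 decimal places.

At z = 17.28 mm: the cube does not reach this height (z outside [0, 13]); the cube at (10.5, 5.5) (footprint 19×10.5) is included at this height (perimeter 59.00 mm); Subtracting the remaining from the first: the first operand is absent here, so nothing remains; the cube at (8, -1.5) (footprint 13.5×25.5) is included at this height (perimeter 78.00 mm); Taking the union: only the 13.5×25.5 cube at (8, -1.5) is present, so the union is just that shape — boundary = 78.00 mm. Overall, the cross-section is a single solid region. Total boundary length (outer) = 78.00 mm.

78.00 mm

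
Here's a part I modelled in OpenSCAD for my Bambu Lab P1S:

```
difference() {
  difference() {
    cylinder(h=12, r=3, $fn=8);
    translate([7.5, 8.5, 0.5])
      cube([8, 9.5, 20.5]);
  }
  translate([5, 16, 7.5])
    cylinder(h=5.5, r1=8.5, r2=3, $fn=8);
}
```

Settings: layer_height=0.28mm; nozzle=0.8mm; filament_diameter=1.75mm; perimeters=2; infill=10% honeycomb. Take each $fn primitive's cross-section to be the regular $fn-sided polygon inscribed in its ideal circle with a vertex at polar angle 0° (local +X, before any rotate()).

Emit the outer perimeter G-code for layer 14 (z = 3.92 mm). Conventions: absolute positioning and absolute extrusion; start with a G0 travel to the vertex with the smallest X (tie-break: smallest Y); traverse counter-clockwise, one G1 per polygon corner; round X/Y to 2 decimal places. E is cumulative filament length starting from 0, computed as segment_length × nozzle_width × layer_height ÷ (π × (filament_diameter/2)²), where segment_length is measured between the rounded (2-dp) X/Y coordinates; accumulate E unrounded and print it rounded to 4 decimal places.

At z = 3.92 mm: the r=3 cylinder gives a regular 8-gon of circumradius 3 (constant along its height); the 8×9.5 cube at (7.5, 8.5) contributes its full rectangle; Subtracting the remaining from the first: starting from the r=3 cylinder, the 8×9.5 cube at (7.5, 8.5) misses the remaining region (no effect) — 1 connected region; the cone at (5, 16) does not reach this height (z outside [7.5, 13]); Subtracting the remaining from the first: none of the subtracted shapes is present at this height, so that combined region is unchanged — 1 connected region. The outline is a single polygon with 8 vertices. Extrusion per mm of travel: 0.8 × 0.28 / (π × 0.875²) = 0.093128. Accumulating E over each segment gives final E = 1.7101.

G0 X-3.00 Y0.00 Z3.92
G1 X-2.12 Y-2.12 E0.2138
G1 X0.00 Y-3.00 E0.4275
G1 X2.12 Y-2.12 E0.6413
G1 X3.00 Y0.00 E0.8551
G1 X2.12 Y2.12 E1.0688
G1 X0.00 Y3.00 E1.2826
G1 X-2.12 Y2.12 E1.4964
G1 X-3.00 Y0.00 E1.7101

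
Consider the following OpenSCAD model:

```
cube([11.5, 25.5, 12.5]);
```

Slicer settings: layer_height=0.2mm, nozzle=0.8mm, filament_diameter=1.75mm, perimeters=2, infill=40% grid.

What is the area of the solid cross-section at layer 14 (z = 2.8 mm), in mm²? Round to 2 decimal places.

At z = 2.8 mm: the cube (footprint 11.5×25.5) is included at this height (area 293.25 mm²). Overall, the cross-section is a single solid region. Net area = 293.25 mm².

293.25 mm²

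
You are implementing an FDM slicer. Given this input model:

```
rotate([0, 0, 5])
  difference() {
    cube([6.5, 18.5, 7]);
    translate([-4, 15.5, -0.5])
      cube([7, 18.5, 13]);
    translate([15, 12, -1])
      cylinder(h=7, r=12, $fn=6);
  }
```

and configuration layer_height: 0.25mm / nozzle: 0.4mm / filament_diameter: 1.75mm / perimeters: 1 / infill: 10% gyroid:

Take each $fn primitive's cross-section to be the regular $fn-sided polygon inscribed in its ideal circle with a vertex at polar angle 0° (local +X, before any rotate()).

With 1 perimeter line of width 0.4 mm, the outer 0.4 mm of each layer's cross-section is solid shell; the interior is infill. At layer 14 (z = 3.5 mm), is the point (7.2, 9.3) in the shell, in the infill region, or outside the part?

outside

At z = 3.5 mm: the cube (footprint 6.5×18.5) is included at this height; the cube at (-4, 15.5) (footprint 7×18.5) is included at this height; the cylinder at (15, 12): section is a regular 6-gon, circumradius r=12; Taking the first minus the rest: starting from the 6.5×18.5 cube, the 7×18.5 cube at (-4, 15.5) partially overlaps it — only the 9.00 mm² overlap (of its 129.50 mm²) is removed, clipping the outline; the r=12 cylinder at (15, 12) partially overlaps it — only the 21.22 mm² overlap (of its 374.12 mm²) is removed, clipping the outline — 1 connected region; (whole slice rotated 5° about Z — lengths, areas and connectivity unchanged). Overall, the cross-section is a single solid region. Undo the 5° rotation: the query point maps to (7.983, 8.637) in the un-rotated model frame. The nearest boundary edge runs (3.00, 12.00)→(6.50, 5.94); distance from the point to it = 2.63 mm. The point is not inside any of the regions above, so it lies outside the cross-section (2.63 mm from the nearest boundary).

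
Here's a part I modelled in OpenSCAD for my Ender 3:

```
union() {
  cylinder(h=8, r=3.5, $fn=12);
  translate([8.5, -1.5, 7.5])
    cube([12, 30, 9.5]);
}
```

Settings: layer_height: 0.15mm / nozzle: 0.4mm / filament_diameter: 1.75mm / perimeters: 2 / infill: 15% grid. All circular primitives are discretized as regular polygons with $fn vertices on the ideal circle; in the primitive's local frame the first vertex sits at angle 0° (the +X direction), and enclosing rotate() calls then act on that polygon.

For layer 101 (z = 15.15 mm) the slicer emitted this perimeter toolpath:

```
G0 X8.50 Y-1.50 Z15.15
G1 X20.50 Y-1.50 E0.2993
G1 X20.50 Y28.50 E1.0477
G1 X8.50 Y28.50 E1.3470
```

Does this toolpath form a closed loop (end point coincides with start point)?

Start point (G0): (8.50, -1.50). End point (last G1): the path does not return to the start — open.

no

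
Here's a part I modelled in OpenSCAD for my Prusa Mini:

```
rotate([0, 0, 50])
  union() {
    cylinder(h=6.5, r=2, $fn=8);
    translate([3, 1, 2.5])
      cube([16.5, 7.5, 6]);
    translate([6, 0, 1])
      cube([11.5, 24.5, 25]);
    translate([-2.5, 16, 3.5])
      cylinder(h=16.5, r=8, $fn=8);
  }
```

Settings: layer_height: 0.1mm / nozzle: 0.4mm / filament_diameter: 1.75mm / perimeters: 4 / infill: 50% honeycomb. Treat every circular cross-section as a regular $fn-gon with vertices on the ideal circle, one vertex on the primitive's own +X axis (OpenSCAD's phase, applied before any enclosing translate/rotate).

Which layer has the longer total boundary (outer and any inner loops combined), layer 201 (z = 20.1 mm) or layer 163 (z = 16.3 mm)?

layer 163 (z = 16.3 mm)

Layer 201 (z = 20.1): the cylinder is absent (z outside [0, 6.5]); the cube at (3, 1) is not intersected at this z (z outside [2.5, 8.5]); the 11.5×24.5 cube at (6, 0) contributes its full rectangle (perimeter 72.00 mm); the cylinder at (-2.5, 16) is not intersected at this z (z outside [3.5, 20]); Merging all regions: only the 11.5×24.5 cube at (6, 0) is present, so the union is just that shape — boundary = 72.00 mm; (whole slice rotated 50° about Z — lengths, areas and connectivity unchanged). So its perimeter = 72.00 mm. Layer 163 (z = 16.3): the cylinder is absent (z outside [0, 6.5]); the cube at (3, 1) does not reach this height (z outside [2.5, 8.5]); the cube at (6, 0) is present — its section is the full 11.5×24.5 rectangle (perimeter 72.00 mm); the r=8 cylinder at (-2.5, 16) contributes a regular 8-gon of circumradius 8 (perimeter = 2·8·8.000·sin(180°/8) = 48.98 mm); Combining (union): the 2 present regions are separate (no shared area or edge), so areas and boundary lengths simply add and each stays a separate island — boundary = 120.98 mm; (rotated 50° about Z; rotation is an isometry so areas/perimeters/island counts are preserved). So its perimeter = 120.98 mm. Layer 163 is larger (120.98 vs 72.00 mm).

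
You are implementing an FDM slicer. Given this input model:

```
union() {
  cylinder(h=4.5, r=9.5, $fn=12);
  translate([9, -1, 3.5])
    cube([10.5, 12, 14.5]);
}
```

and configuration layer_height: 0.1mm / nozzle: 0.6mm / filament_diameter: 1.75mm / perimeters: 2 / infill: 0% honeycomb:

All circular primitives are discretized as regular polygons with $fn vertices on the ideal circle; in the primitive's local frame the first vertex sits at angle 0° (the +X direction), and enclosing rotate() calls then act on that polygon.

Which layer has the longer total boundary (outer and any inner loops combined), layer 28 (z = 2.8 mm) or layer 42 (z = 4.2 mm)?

layer 42 (z = 4.2 mm)

Layer 28 (z = 2.8): the r=9.5 cylinder gives a regular 12-gon of circumradius 9.5 (constant along its height) (perimeter = 2·12·9.500·sin(180°/12) = 59.01 mm); the cube at (9, -1) does not reach this height (z outside [3.5, 18]); Combining (union): only the r=9.5 cylinder is present, so the union is just that shape — boundary = 59.01 mm. So its perimeter = 59.01 mm. Layer 42 (z = 4.2): the cylinder: section is a regular 12-gon, circumradius r=9.5 (perimeter = 2·12·9.500·sin(180°/12) = 59.01 mm); the cube at (9, -1) is present — its section is the full 10.5×12 rectangle (perimeter 45.00 mm); Taking the union: the regions partially overlap (shared area 0.83 mm²), so the edge portions inside another operand are dropped and the merged outline is re-measured after clipping — boundary = 97.95 mm. So its perimeter = 97.95 mm. Layer 42 is larger (97.95 vs 59.01 mm).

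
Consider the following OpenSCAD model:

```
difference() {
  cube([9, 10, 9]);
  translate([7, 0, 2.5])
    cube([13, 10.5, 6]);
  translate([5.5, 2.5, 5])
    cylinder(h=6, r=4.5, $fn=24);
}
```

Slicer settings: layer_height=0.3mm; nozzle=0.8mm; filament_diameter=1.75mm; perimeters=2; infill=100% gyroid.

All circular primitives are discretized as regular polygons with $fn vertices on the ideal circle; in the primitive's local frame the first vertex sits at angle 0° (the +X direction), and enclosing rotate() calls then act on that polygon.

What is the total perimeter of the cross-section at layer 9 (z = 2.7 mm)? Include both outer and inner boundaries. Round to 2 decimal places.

34.00 mm

At z = 2.7 mm: the cube is present — its section is the full 9×10 rectangle (perimeter 38.00 mm); the cube at (7, 0) is present — its section is the full 13×10.5 rectangle (perimeter 47.00 mm); the cylinder at (5.5, 2.5) is not intersected at this z (z outside [5, 11]); Subtracting the remaining from the first: starting from the 9×10 cube, the 13×10.5 cube at (7, 0) partially overlaps it — only the 20.00 mm² overlap (of its 136.50 mm²) is removed, clipping the outline — boundary = 34.00 mm. Overall, the cross-section is a single solid region. Total boundary length (outer) = 34.00 mm.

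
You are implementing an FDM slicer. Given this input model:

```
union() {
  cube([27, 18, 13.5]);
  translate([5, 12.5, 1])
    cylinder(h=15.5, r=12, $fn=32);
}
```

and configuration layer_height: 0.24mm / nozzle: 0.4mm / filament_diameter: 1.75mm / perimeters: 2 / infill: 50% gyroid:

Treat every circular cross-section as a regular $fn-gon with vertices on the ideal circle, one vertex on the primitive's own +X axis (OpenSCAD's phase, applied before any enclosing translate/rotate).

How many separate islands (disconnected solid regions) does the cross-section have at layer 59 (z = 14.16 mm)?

1

At z = 14.16 mm: the cube does not reach this height (z outside [0, 13.5]); the r=12 cylinder at (5, 12.5) gives a regular 32-gon of circumradius 12 (constant along its height); Taking the union: only the r=12 cylinder at (5, 12.5) is present, so the union is just that shape — 1 connected region. Overall, the cross-section is a single solid region. Island count = 1.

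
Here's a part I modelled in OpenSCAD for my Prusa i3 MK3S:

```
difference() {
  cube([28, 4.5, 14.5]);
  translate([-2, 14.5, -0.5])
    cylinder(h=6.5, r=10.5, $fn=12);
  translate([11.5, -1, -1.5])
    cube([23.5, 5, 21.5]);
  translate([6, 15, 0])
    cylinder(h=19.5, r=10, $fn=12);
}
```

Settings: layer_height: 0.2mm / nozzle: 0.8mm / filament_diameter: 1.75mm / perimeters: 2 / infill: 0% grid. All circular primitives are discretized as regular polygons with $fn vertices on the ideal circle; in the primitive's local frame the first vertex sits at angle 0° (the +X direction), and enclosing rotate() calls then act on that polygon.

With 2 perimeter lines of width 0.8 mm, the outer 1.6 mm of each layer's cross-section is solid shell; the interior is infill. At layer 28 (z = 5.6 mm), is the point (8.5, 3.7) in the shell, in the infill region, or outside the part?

At z = 5.6 mm: the 28×4.5 cube contributes its full rectangle; the r=10.5 cylinder at (-2, 14.5) gives a regular 12-gon of circumradius 10.5 (constant along its height); the 23.5×5 cube at (11.5, -1) contributes its full rectangle; the cylinder at (6, 15): section is a regular 12-gon, circumradius r=10; Taking the first minus the rest: starting from the 28×4.5 cube, the r=10.5 cylinder at (-2, 14.5) misses the remaining region (no effect); the 23.5×5 cube at (11.5, -1) partially overlaps it — only the 66.00 mm² overlap (of its 117.50 mm²) is removed, clipping the outline; the r=10 cylinder at (6, 15) misses the remaining region (no effect) — 1 connected region. Overall, the cross-section is a single solid region. The nearest boundary edge runs (0.00, 4.50)→(28.00, 4.50); distance from the point to it = 0.80 mm. The point is inside the cross-section, 0.80 mm from the nearest boundary — within the 1.6 mm shell band (2 × 0.8).

shell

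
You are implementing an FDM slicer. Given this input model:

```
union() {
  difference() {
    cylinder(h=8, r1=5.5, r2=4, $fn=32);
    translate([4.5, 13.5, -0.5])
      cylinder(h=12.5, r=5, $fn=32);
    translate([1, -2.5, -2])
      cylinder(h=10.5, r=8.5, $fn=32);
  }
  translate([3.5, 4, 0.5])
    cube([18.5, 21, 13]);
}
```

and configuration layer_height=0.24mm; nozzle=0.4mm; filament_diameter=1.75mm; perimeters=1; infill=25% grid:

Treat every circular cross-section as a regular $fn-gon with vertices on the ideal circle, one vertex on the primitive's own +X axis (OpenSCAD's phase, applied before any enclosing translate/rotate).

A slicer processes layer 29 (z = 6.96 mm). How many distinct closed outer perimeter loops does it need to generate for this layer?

At z = 6.96 mm: the cone contributes a regular 32-gon of circumradius 4.195 (interpolated between r1=5.5 and r2=4 at t=0.870); the r=5 cylinder at (4.5, 13.5) gives a regular 32-gon of circumradius 5 (constant along its height); the r=8.5 cylinder at (1, -2.5) contributes a regular 32-gon of circumradius 8.5; Subtracting the remaining from the first: starting from the cone, the r=5 cylinder at (4.5, 13.5) misses the remaining region (no effect); the r=8.5 cylinder at (1, -2.5) covers all of what remains (removes everything) — nothing remains; the 18.5×21 cube at (3.5, 4) contributes its full rectangle; Taking the union: only the 18.5×21 cube at (3.5, 4) is present, so the union is just that shape — 1 connected region. The result has 1 disconnected region.

1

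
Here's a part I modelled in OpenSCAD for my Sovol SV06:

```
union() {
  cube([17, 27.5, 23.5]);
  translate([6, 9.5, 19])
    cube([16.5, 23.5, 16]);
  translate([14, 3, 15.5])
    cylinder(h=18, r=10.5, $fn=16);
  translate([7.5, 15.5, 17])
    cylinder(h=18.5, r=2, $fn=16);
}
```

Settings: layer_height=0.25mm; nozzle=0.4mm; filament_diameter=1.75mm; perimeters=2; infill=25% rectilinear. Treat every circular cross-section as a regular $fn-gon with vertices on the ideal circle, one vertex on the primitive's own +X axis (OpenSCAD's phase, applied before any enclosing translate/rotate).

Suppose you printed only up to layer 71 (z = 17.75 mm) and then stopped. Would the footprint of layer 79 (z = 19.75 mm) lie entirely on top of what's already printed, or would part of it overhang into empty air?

Compare the two slices. At z = 17.75: the cube (footprint 17×27.5) is included at this height (area 467.50 mm²); the cube at (6, 9.5) is not intersected at this z (z outside [19, 35]); the r=10.5 cylinder at (14, 3) gives a regular 16-gon of circumradius 10.5 (constant along its height) (area = (16/2)·10.500²·sin(360°/16) = 337.53 mm²); the cylinder at (7.5, 15.5): section is a regular 16-gon, circumradius r=2 (area = (16/2)·2.000²·sin(360°/16) = 12.25 mm²); Combining (union): the regions partially overlap — summed areas 817.27 mm² minus the doubly-counted overlap 166.84 mm² gives 650.44 mm² — area = 650.44 mm². At z = 19.75: the 17×27.5 cube contributes its full rectangle (area 467.50 mm²); the 16.5×23.5 cube at (6, 9.5) contributes its full rectangle (area 387.75 mm²); the r=10.5 cylinder at (14, 3) contributes a regular 16-gon of circumradius 10.5 (area = (16/2)·10.500²·sin(360°/16) = 337.53 mm²); the cylinder at (7.5, 15.5): section is a regular 16-gon, circumradius r=2 (area = (16/2)·2.000²·sin(360°/16) = 12.25 mm²); Combining (union): the regions partially overlap — summed areas 1205.02 mm² minus the doubly-counted overlap 375.51 mm² gives 829.51 mm² — area = 829.51 mm². Checking containment: at z = 19.75 the cross-section extends beyond the z = 17.75 cross-section by about 179.08 mm².

part overhangs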